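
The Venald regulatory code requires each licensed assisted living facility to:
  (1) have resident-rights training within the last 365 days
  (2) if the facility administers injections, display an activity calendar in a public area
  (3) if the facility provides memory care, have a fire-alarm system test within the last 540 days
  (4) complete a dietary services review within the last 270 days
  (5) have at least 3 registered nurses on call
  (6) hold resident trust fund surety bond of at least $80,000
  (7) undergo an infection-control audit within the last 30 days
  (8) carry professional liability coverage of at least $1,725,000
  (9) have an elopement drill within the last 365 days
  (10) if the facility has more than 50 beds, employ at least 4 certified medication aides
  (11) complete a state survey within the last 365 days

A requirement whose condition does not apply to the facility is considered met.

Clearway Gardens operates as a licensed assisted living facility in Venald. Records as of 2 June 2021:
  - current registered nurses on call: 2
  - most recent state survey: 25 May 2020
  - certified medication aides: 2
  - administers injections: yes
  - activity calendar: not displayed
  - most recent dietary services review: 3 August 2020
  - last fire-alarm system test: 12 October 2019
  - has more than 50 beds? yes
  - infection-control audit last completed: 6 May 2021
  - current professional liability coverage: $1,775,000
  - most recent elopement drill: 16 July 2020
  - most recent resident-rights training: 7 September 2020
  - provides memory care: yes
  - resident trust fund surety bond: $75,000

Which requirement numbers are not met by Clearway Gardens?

2, 3, 4, 5, 6, 10, 11

1. resident-rights training 268 days ago vs limit 365 → met
2. condition 'administers injections' holds; activity calendar absent → not met
3. condition 'provides memory care' holds; fire-alarm system test 599 days ago vs limit 540 → not met
4. dietary services review 303 days ago vs limit 270 → not met
5. registered nurses on call 2 < 3 → not met
6. resident trust fund surety bond $75,000 < $80,000 → not met
7. infection-control audit 27 days ago vs limit 30 → met
8. professional liability coverage $1,775,000 ≥ $1,725,000 → met
9. elopement drill 321 days ago vs limit 365 → met
10. condition 'has more than 50 beds' holds; certified medication aides 2 < 4 → not met
11. state survey 373 days ago vs limit 365 → not met
Not met: 2, 3, 4, 5, 6, 10, 11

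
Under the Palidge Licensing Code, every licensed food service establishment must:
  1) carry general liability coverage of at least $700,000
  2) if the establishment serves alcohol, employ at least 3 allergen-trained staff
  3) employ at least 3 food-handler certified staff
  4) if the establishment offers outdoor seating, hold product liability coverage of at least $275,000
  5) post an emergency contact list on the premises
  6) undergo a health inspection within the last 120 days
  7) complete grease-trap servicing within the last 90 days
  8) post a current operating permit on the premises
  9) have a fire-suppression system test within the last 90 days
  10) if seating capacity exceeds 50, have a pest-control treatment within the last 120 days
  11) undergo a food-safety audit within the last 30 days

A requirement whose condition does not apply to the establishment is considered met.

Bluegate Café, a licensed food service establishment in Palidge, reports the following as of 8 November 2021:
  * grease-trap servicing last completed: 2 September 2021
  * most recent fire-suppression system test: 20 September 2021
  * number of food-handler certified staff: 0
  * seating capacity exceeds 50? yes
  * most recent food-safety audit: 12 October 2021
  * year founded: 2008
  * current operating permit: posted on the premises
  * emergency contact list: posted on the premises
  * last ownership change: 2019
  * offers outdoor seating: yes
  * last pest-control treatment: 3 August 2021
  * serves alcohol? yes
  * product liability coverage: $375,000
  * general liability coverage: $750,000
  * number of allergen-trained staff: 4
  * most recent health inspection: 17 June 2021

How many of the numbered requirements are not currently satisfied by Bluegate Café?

2

1. general liability coverage $750,000 ≥ $700,000 → met
2. condition 'serves alcohol' holds; allergen-trained staff 4 ≥ 3 → met
3. food-handler certified staff 0 < 3 → not met
4. condition 'offers outdoor seating' holds; product liability coverage $375,000 ≥ $275,000 → met
5. emergency contact list present → met
6. health inspection 144 days ago vs limit 120 → not met
7. grease-trap servicing 67 days ago vs limit 90 → met
8. current operating permit present → met
9. fire-suppression system test 49 days ago vs limit 90 → met
10. condition 'seating capacity exceeds 50' holds; pest-control treatment 97 days ago vs limit 120 → met
11. food-safety audit 27 days ago vs limit 30 → met
Not met: 2 of 11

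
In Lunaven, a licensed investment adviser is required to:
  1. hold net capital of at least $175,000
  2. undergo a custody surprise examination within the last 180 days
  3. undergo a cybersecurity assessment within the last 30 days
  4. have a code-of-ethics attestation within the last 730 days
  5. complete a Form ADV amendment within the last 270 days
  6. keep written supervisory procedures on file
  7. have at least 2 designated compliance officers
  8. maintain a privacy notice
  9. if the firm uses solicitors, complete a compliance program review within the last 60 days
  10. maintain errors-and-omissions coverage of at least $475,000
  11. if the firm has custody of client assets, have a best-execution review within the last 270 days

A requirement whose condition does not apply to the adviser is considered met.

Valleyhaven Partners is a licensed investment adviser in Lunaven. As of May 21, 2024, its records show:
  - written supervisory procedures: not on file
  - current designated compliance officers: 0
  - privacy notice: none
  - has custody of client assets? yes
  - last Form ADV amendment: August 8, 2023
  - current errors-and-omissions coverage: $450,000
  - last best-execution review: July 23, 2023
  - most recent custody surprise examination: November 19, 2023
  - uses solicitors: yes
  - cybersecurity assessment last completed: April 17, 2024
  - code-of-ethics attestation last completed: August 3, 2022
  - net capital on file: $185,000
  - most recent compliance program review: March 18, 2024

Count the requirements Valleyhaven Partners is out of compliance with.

9

1. net capital $185,000 ≥ $175,000 → met
2. custody surprise examination 184 days ago vs limit 180 → not met
3. cybersecurity assessment 34 days ago vs limit 30 → not met
4. code-of-ethics attestation 657 days ago vs limit 730 → met
5. Form ADV amendment 287 days ago vs limit 270 → not met
6. written supervisory procedures absent → not met
7. designated compliance officers 0 < 2 → not met
8. privacy notice absent → not met
9. condition 'uses solicitors' holds; compliance program review 64 days ago vs limit 60 → not met
10. errors-and-omissions coverage $450,000 < $475,000 → not met
11. condition 'has custody of client assets' holds; best-execution review 303 days ago vs limit 270 → not met
Not met: 9 of 11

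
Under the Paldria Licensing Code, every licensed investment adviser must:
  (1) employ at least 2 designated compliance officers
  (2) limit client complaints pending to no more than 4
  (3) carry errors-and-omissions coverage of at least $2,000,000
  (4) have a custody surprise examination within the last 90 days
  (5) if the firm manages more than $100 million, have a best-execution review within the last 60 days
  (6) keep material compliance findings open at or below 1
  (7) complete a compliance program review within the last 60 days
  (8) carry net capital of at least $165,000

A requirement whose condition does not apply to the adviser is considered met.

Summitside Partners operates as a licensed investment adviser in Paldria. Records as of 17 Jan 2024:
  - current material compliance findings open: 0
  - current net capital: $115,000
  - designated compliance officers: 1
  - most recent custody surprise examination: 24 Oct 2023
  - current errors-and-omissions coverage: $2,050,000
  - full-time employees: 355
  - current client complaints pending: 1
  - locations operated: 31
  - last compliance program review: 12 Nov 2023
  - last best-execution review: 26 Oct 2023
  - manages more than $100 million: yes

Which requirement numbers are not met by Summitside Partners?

1, 5, 7, 8

1. designated compliance officers 1 < 2 → not met
2. client complaints pending 1 ≤ 4 → met
3. errors-and-omissions coverage $2,050,000 ≥ $2,000,000 → met
4. custody surprise examination 85 days ago vs limit 90 → met
5. condition 'manages more than $100 million' holds; best-execution review 83 days ago vs limit 60 → not met
6. material compliance findings open 0 ≤ 1 → met
7. compliance program review 66 days ago vs limit 60 → not met
8. net capital $115,000 < $165,000 → not met
Not met: 1, 5, 7, 8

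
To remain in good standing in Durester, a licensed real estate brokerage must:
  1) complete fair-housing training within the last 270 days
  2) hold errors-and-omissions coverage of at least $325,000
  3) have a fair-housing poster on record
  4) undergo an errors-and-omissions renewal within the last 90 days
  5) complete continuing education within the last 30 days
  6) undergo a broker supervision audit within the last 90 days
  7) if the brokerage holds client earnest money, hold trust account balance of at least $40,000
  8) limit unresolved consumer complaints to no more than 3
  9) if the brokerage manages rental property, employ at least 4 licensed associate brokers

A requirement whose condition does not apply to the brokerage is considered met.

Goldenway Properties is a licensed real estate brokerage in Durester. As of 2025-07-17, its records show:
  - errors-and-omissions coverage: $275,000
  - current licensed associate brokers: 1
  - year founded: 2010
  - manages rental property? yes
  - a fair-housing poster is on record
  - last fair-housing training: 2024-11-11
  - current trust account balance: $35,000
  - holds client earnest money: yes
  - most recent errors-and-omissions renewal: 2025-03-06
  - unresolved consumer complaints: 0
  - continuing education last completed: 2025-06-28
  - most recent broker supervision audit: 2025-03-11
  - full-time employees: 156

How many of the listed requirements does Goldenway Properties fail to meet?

5

1. fair-housing training 248 days ago vs limit 270 → met
2. errors-and-omissions coverage $275,000 < $325,000 → not met
3. fair-housing poster present → met
4. errors-and-omissions renewal 133 days ago vs limit 90 → not met
5. continuing education 19 days ago vs limit 30 → met
6. broker supervision audit 128 days ago vs limit 90 → not met
7. condition 'holds client earnest money' holds; trust account balance $35,000 < $40,000 → not met
8. unresolved consumer complaints 0 ≤ 3 → met
9. condition 'manages rental property' holds; licensed associate brokers 1 < 4 → not met
Not met: 5 of 9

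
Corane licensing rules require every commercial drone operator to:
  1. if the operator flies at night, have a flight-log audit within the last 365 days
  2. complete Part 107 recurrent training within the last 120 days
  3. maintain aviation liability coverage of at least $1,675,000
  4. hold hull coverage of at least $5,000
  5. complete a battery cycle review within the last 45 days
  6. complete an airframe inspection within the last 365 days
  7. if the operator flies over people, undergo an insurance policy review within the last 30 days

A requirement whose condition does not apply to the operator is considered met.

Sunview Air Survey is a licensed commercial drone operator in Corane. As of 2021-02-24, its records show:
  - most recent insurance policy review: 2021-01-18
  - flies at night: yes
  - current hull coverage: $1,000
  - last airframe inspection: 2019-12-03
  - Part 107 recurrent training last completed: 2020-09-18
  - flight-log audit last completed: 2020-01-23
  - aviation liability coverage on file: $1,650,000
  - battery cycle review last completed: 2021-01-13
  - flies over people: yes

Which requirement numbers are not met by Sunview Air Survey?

1. condition 'flies at night' holds; flight-log audit 398 days ago vs limit 365 → not met
2. Part 107 recurrent training 159 days ago vs limit 120 → not met
3. aviation liability coverage $1,650,000 < $1,675,000 → not met
4. hull coverage $1,000 < $5,000 → not met
5. battery cycle review 42 days ago vs limit 45 → met
6. airframe inspection 449 days ago vs limit 365 → not met
7. condition 'flies over people' holds; insurance policy review 37 days ago vs limit 30 → not met
Not met: 1, 2, 3, 4, 6, 7

1, 2, 3, 4, 6, 7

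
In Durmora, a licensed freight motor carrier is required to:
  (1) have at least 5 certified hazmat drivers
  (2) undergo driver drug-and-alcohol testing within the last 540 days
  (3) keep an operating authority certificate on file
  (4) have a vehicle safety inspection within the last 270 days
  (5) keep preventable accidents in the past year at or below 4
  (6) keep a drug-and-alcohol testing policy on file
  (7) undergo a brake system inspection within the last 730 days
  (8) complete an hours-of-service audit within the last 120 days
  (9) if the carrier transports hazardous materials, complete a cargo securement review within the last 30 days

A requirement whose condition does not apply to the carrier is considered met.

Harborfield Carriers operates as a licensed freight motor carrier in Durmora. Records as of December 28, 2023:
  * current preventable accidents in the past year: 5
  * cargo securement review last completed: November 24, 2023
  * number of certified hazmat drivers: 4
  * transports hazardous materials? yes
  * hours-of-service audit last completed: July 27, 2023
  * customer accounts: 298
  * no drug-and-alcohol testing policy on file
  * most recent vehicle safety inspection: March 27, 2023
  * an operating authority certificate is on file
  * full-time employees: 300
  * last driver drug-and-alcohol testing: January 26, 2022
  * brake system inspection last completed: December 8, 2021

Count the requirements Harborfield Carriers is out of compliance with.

8

1. certified hazmat drivers 4 < 5 → not met
2. driver drug-and-alcohol testing 701 days ago vs limit 540 → not met
3. operating authority certificate present → met
4. vehicle safety inspection 276 days ago vs limit 270 → not met
5. preventable accidents in the past year 5 > 4 → not met
6. drug-and-alcohol testing policy absent → not met
7. brake system inspection 750 days ago vs limit 730 → not met
8. hours-of-service audit 154 days ago vs limit 120 → not met
9. condition 'transports hazardous materials' holds; cargo securement review 34 days ago vs limit 30 → not met
Not met: 8 of 9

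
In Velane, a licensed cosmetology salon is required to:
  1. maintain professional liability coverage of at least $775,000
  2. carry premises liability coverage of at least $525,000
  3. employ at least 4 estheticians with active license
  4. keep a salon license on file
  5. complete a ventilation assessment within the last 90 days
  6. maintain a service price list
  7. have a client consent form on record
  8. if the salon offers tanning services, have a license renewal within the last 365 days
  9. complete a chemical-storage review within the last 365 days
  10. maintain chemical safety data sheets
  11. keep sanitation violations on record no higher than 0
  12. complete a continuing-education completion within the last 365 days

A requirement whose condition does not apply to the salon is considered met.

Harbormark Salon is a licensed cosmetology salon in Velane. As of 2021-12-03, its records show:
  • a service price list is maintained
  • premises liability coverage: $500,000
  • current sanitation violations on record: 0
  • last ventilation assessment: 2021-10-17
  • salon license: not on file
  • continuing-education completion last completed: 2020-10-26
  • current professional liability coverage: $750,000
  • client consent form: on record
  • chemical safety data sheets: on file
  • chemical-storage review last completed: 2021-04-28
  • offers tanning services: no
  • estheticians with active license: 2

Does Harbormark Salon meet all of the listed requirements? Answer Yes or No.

No

1. professional liability coverage $750,000 < $775,000 → not met
2. premises liability coverage $500,000 < $525,000 → not met
3. estheticians with active license 2 < 4 → not met
4. salon license absent → not met
5. ventilation assessment 47 days ago vs limit 90 → met
6. service price list present → met
7. client consent form present → met
8. condition 'offers tanning services' does not hold → requirement n/a → met
9. chemical-storage review 219 days ago vs limit 365 → met
10. chemical safety data sheets present → met
11. sanitation violations on record 0 ≤ 0 → met
12. continuing-education completion 403 days ago vs limit 365 → not met
Not met: 1, 2, 3, 4, 12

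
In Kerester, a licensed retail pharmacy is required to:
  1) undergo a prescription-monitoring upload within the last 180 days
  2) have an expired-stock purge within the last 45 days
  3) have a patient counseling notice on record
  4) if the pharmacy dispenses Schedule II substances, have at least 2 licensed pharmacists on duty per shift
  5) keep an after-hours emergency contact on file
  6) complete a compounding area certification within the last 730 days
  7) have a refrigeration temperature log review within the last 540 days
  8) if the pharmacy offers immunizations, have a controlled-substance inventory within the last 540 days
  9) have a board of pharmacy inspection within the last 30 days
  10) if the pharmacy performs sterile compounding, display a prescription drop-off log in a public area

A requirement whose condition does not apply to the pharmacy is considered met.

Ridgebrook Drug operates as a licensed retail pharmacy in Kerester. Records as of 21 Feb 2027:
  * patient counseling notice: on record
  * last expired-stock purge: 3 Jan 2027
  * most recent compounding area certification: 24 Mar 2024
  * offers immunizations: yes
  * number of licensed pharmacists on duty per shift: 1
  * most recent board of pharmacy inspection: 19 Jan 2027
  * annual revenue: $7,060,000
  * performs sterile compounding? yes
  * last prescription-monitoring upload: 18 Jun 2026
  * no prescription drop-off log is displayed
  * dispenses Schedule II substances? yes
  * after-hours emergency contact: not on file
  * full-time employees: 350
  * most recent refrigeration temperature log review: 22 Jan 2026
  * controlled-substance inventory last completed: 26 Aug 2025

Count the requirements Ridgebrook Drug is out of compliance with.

8

1. prescription-monitoring upload 248 days ago vs limit 180 → not met
2. expired-stock purge 49 days ago vs limit 45 → not met
3. patient counseling notice present → met
4. condition 'dispenses Schedule II substances' holds; licensed pharmacists on duty per shift 1 < 2 → not met
5. after-hours emergency contact absent → not met
6. compounding area certification 1064 days ago vs limit 730 → not met
7. refrigeration temperature log review 395 days ago vs limit 540 → met
8. condition 'offers immunizations' holds; controlled-substance inventory 544 days ago vs limit 540 → not met
9. board of pharmacy inspection 33 days ago vs limit 30 → not met
10. condition 'performs sterile compounding' holds; prescription drop-off log absent → not met
Not met: 8 of 10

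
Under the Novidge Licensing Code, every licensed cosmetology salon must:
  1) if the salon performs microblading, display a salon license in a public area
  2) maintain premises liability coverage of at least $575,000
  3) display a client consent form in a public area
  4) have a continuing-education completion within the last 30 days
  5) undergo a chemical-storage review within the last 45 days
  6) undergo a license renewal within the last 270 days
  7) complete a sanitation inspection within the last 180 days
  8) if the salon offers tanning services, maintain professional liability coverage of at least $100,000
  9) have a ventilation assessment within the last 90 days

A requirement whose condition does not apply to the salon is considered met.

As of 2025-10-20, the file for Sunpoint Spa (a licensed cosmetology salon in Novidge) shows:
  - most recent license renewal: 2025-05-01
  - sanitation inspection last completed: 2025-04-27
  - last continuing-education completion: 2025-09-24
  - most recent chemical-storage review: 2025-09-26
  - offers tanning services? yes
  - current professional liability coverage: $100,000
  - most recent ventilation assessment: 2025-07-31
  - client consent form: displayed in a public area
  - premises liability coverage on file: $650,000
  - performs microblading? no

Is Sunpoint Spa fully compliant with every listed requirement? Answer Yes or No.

1. condition 'performs microblading' does not hold → requirement n/a → met
2. premises liability coverage $650,000 ≥ $575,000 → met
3. client consent form present → met
4. continuing-education completion 26 days ago vs limit 30 → met
5. chemical-storage review 24 days ago vs limit 45 → met
6. license renewal 172 days ago vs limit 270 → met
7. sanitation inspection 176 days ago vs limit 180 → met
8. condition 'offers tanning services' holds; professional liability coverage $100,000 ≥ $100,000 → met
9. ventilation assessment 81 days ago vs limit 90 → met
All met.

Yes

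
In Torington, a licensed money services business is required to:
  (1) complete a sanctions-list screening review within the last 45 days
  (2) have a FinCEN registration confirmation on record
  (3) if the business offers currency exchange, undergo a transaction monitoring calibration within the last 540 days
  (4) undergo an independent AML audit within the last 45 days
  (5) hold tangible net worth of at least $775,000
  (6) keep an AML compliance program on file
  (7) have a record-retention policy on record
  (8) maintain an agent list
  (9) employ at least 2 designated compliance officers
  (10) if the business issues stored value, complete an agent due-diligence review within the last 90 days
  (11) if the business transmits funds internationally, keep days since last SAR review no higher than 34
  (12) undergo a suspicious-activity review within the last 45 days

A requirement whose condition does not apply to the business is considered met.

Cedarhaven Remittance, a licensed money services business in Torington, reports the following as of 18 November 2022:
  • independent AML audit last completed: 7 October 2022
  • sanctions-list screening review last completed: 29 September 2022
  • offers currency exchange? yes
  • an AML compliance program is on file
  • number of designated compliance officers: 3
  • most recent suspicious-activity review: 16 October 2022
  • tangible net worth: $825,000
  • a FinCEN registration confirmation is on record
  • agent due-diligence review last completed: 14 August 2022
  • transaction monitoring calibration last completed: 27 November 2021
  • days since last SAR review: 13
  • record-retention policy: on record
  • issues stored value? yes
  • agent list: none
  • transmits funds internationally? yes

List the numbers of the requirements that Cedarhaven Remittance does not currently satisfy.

1, 8, 10

1. sanctions-list screening review 50 days ago vs limit 45 → not met
2. FinCEN registration confirmation present → met
3. condition 'offers currency exchange' holds; transaction monitoring calibration 356 days ago vs limit 540 → met
4. independent AML audit 42 days ago vs limit 45 → met
5. tangible net worth $825,000 ≥ $775,000 → met
6. AML compliance program present → met
7. record-retention policy present → met
8. agent list absent → not met
9. designated compliance officers 3 ≥ 2 → met
10. condition 'issues stored value' holds; agent due-diligence review 96 days ago vs limit 90 → not met
11. condition 'transmits funds internationally' holds; days since last SAR review 13 ≤ 34 → met
12. suspicious-activity review 33 days ago vs limit 45 → met
Not met: 1, 8, 10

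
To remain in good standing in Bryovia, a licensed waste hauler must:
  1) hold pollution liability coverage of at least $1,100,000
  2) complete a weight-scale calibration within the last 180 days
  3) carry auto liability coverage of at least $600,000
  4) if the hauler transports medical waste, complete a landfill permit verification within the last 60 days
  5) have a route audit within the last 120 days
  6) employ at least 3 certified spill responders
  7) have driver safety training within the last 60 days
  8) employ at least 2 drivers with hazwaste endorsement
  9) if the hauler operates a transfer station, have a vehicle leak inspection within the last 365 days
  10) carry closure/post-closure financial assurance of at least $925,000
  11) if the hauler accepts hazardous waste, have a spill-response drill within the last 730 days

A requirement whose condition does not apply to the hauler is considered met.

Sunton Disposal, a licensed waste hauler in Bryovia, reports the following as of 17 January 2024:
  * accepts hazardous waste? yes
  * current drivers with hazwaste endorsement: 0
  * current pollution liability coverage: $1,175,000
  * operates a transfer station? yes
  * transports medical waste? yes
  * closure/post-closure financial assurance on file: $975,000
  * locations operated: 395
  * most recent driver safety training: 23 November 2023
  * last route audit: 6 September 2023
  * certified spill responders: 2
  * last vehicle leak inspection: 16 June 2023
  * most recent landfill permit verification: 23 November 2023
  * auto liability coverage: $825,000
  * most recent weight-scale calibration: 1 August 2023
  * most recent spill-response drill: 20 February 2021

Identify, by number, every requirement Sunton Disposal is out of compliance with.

5, 6, 8, 11

1. pollution liability coverage $1,175,000 ≥ $1,100,000 → met
2. weight-scale calibration 169 days ago vs limit 180 → met
3. auto liability coverage $825,000 ≥ $600,000 → met
4. condition 'transports medical waste' holds; landfill permit verification 55 days ago vs limit 60 → met
5. route audit 133 days ago vs limit 120 → not met
6. certified spill responders 2 < 3 → not met
7. driver safety training 55 days ago vs limit 60 → met
8. drivers with hazwaste endorsement 0 < 2 → not met
9. condition 'operates a transfer station' holds; vehicle leak inspection 215 days ago vs limit 365 → met
10. closure/post-closure financial assurance $975,000 ≥ $925,000 → met
11. condition 'accepts hazardous waste' holds; spill-response drill 1061 days ago vs limit 730 → not met
Not met: 5, 6, 8, 11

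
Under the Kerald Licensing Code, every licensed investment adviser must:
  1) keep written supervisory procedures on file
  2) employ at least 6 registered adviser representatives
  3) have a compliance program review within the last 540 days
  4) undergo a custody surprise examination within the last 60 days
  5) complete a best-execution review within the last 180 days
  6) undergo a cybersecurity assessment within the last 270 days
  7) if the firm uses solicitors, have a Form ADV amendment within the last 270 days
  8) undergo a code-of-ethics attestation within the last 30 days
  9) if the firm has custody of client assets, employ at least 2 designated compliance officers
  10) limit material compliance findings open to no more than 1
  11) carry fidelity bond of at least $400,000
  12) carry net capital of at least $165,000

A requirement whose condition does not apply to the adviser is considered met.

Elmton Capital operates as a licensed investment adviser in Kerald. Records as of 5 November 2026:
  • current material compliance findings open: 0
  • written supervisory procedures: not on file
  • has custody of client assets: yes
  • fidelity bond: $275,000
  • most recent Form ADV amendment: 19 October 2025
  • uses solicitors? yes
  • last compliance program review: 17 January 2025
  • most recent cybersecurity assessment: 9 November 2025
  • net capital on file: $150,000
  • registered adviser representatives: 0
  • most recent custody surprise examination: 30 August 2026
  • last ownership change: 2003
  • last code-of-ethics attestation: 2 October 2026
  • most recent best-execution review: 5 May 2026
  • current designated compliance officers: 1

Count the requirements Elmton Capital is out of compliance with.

11

1. written supervisory procedures absent → not met
2. registered adviser representatives 0 < 6 → not met
3. compliance program review 657 days ago vs limit 540 → not met
4. custody surprise examination 67 days ago vs limit 60 → not met
5. best-execution review 184 days ago vs limit 180 → not met
6. cybersecurity assessment 361 days ago vs limit 270 → not met
7. condition 'uses solicitors' holds; Form ADV amendment 382 days ago vs limit 270 → not met
8. code-of-ethics attestation 34 days ago vs limit 30 → not met
9. condition 'has custody of client assets' holds; designated compliance officers 1 < 2 → not met
10. material compliance findings open 0 ≤ 1 → met
11. fidelity bond $275,000 < $400,000 → not met
12. net capital $150,000 < $165,000 → not met
Not met: 11 of 12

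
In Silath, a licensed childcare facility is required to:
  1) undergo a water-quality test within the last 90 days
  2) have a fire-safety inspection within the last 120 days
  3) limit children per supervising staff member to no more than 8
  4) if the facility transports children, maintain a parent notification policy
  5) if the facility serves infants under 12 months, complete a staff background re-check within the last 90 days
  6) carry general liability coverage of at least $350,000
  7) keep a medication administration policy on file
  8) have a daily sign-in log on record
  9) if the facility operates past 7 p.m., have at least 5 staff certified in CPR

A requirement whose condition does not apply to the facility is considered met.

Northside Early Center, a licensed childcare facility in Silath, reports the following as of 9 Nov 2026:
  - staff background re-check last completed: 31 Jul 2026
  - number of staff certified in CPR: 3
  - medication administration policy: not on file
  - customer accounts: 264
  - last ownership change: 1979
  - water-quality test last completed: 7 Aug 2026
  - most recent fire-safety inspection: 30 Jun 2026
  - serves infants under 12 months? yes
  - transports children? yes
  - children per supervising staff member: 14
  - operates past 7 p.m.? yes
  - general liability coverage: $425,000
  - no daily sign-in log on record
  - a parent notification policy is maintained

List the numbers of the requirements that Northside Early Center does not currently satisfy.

1. water-quality test 94 days ago vs limit 90 → not met
2. fire-safety inspection 132 days ago vs limit 120 → not met
3. children per supervising staff member 14 > 8 → not met
4. condition 'transports children' holds; parent notification policy present → met
5. condition 'serves infants under 12 months' holds; staff background re-check 101 days ago vs limit 90 → not met
6. general liability coverage $425,000 ≥ $350,000 → met
7. medication administration policy absent → not met
8. daily sign-in log absent → not met
9. condition 'operates past 7 p.m.' holds; staff certified in CPR 3 < 5 → not met
Not met: 1, 2, 3, 5, 7, 8, 9

1, 2, 3, 5, 7, 8, 9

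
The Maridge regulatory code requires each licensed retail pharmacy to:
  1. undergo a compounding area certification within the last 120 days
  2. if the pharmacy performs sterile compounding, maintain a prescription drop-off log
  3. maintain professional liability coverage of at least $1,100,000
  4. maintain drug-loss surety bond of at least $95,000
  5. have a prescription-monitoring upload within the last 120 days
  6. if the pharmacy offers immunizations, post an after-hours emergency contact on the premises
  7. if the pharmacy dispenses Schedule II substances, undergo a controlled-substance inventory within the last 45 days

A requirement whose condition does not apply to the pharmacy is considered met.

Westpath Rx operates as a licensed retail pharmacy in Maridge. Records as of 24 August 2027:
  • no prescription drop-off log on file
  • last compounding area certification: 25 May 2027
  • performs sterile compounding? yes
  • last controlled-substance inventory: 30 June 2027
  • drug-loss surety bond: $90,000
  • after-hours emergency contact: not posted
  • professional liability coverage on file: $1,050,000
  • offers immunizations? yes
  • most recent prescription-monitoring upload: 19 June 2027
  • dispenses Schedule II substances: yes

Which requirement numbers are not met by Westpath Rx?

2, 3, 4, 6, 7

1. compounding area certification 91 days ago vs limit 120 → met
2. condition 'performs sterile compounding' holds; prescription drop-off log absent → not met
3. professional liability coverage $1,050,000 < $1,100,000 → not met
4. drug-loss surety bond $90,000 < $95,000 → not met
5. prescription-monitoring upload 66 days ago vs limit 120 → met
6. condition 'offers immunizations' holds; after-hours emergency contact absent → not met
7. condition 'dispenses Schedule II substances' holds; controlled-substance inventory 55 days ago vs limit 45 → not met
Not met: 2, 3, 4, 6, 7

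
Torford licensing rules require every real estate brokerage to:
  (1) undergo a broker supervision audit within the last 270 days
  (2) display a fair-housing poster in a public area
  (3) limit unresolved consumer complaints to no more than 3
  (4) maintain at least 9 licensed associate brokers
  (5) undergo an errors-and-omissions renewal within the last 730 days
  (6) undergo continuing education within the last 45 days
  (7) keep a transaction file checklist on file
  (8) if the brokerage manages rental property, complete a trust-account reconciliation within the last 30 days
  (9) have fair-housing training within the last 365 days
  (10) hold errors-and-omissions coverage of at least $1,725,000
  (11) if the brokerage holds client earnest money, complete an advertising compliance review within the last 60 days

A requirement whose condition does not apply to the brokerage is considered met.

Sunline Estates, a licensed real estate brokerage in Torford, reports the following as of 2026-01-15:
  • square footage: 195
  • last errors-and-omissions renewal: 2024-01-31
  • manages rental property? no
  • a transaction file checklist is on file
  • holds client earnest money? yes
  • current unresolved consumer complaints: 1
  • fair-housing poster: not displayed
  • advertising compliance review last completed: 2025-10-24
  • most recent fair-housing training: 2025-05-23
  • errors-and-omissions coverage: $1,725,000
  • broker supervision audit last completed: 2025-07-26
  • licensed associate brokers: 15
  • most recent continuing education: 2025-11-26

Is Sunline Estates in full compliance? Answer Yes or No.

1. broker supervision audit 173 days ago vs limit 270 → met
2. fair-housing poster absent → not met
3. unresolved consumer complaints 1 ≤ 3 → met
4. licensed associate brokers 15 ≥ 9 → met
5. errors-and-omissions renewal 715 days ago vs limit 730 → met
6. continuing education 50 days ago vs limit 45 → not met
7. transaction file checklist present → met
8. condition 'manages rental property' does not hold → requirement n/a → met
9. fair-housing training 237 days ago vs limit 365 → met
10. errors-and-omissions coverage $1,725,000 ≥ $1,725,000 → met
11. condition 'holds client earnest money' holds; advertising compliance review 83 days ago vs limit 60 → not met
Not met: 2, 6, 11

No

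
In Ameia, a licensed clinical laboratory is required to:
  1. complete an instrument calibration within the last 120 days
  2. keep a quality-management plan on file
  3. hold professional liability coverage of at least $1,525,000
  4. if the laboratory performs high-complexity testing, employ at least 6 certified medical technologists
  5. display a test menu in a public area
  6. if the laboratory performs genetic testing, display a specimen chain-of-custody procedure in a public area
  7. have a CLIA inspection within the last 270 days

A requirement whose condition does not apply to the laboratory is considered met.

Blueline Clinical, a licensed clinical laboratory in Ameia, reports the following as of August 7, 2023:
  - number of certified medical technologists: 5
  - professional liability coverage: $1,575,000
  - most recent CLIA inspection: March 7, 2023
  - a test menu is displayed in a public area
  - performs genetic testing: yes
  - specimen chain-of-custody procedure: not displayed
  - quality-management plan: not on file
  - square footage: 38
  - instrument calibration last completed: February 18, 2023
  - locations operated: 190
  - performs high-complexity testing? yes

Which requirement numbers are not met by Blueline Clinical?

1. instrument calibration 170 days ago vs limit 120 → not met
2. quality-management plan absent → not met
3. professional liability coverage $1,575,000 ≥ $1,525,000 → met
4. condition 'performs high-complexity testing' holds; certified medical technologists 5 < 6 → not met
5. test menu present → met
6. condition 'performs genetic testing' holds; specimen chain-of-custody procedure absent → not met
7. CLIA inspection 153 days ago vs limit 270 → met
Not met: 1, 2, 4, 6

1, 2, 4, 6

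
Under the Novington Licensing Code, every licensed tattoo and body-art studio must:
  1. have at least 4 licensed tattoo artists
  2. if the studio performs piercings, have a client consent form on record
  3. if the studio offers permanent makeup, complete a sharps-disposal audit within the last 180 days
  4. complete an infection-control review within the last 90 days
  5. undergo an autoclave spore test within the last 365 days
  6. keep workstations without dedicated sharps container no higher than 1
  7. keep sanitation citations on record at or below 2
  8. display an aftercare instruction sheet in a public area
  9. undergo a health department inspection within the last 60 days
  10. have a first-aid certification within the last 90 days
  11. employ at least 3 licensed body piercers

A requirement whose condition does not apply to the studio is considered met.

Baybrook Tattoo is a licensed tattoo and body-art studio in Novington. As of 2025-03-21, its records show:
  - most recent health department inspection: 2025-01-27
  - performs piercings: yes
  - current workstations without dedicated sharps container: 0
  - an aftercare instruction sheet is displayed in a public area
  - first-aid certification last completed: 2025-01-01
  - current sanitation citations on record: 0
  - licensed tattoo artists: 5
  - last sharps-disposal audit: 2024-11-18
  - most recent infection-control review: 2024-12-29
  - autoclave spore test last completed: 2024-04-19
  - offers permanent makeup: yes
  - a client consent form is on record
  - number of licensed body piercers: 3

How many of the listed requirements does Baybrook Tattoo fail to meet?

1. licensed tattoo artists 5 ≥ 4 → met
2. condition 'performs piercings' holds; client consent form present → met
3. condition 'offers permanent makeup' holds; sharps-disposal audit 123 days ago vs limit 180 → met
4. infection-control review 82 days ago vs limit 90 → met
5. autoclave spore test 336 days ago vs limit 365 → met
6. workstations without dedicated sharps container 0 ≤ 1 → met
7. sanitation citations on record 0 ≤ 2 → met
8. aftercare instruction sheet present → met
9. health department inspection 53 days ago vs limit 60 → met
10. first-aid certification 79 days ago vs limit 90 → met
11. licensed body piercers 3 ≥ 3 → met
Not met: 0 of 11

0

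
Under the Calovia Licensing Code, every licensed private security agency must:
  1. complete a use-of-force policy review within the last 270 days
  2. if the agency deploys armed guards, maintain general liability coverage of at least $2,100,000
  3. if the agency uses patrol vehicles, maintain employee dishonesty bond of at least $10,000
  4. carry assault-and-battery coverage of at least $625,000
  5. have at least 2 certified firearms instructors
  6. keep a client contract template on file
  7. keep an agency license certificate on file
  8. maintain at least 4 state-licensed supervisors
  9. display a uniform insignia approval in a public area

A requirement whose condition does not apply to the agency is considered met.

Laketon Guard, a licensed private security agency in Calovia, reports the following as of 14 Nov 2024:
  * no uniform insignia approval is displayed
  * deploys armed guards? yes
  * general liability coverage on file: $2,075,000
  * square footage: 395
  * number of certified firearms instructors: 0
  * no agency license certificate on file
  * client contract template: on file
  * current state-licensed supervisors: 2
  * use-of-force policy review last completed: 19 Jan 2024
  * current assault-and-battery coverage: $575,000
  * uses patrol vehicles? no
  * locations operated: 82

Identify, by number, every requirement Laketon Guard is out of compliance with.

1, 2, 4, 5, 7, 8, 9

1. use-of-force policy review 300 days ago vs limit 270 → not met
2. condition 'deploys armed guards' holds; general liability coverage $2,075,000 < $2,100,000 → not met
3. condition 'uses patrol vehicles' does not hold → requirement n/a → met
4. assault-and-battery coverage $575,000 < $625,000 → not met
5. certified firearms instructors 0 < 2 → not met
6. client contract template present → met
7. agency license certificate absent → not met
8. state-licensed supervisors 2 < 4 → not met
9. uniform insignia approval absent → not met
Not met: 1, 2, 4, 5, 7, 8, 9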